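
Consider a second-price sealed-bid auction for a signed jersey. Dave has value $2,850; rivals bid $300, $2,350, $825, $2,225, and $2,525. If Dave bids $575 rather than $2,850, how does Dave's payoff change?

The highest competing bid is $2,525.
Bidding truthfully at $2,850: Dave has the top bid, wins, and pays the second-highest bid $2,525. Payoff = $2,850 − $2,525 = $325.
Bidding $575: the top bid is $2,525 (a rival), so Dave loses. Payoff = $0.
Change = $0 − $325 = -$325.
Deviating from a truthful bid can only lose payoff in a second-price auction — never gain.

Change in payoff: -$325.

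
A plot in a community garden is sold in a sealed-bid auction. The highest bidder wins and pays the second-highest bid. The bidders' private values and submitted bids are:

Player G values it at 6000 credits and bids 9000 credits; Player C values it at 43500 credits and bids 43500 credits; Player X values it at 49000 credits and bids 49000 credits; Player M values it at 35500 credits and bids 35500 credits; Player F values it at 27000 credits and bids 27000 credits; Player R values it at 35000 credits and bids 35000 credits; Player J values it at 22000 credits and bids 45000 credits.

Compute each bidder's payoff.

Player G 0 credits, Player C 0 credits, Player X 4000 credits, Player M 0 credits, Player F 0 credits, Player R 0 credits, Player J 0 credits.

Sorted high to low: Player X 49000 credits, then Player J 45000 credits, then Player C 43500 credits, then Player M 35500 credits, then Player R 35000 credits, then Player F 27000 credits, then Player G 9000 credits.
Player X has the top bid and wins; the price is the second-highest bid, 45000 credits.
Player X's payoff = 49000 credits − 45000 credits = 4000 credits. All other bidders lose, so their payoff is 0.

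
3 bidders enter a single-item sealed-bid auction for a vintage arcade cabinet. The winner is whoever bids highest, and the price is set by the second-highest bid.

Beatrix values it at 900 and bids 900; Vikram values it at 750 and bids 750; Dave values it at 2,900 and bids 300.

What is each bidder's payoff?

Beatrix 150, Vikram 0, Dave 0.

Bids in descending order: Beatrix 900, then Vikram 750, then Dave 300.
Beatrix has the top bid and wins; the price is the second-highest bid, 750.
Beatrix's payoff = 900 − 750 = 150. All other bidders lose, so their payoff is 0.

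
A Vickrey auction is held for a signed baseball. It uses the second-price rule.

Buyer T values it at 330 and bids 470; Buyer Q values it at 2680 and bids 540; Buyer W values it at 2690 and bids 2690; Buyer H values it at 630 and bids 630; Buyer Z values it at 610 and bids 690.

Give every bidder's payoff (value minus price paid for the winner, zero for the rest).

Buyer T 0, Buyer Q 0, Buyer W 2000, Buyer H 0, Buyer Z 0.

Ranking the bids: Buyer W 2690, then Buyer Z 690, then Buyer H 630, then Buyer Q 540, then Buyer T 470.
Buyer W has the top bid and wins; the price is the second-highest bid, 690.
Buyer W's payoff = 2690 − 690 = 2000. All other bidders lose, so their payoff is 0.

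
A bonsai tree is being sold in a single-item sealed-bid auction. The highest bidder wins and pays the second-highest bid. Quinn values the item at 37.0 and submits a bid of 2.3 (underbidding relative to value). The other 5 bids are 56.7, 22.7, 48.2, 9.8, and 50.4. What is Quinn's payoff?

Highest competing bid: 56.7.
Quinn's bid 2.3 is not the highest, so Quinn loses, pays nothing, and earns zero payoff.

Payoff = 0.0.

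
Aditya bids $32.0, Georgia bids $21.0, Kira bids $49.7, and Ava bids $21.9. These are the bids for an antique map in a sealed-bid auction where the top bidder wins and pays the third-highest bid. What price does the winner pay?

Bids in descending order: Kira $49.7 > Aditya $32.0 > Ava $21.9 > Georgia $21.0.
Kira is the highest bidder, so Kira wins.
Under the third-price rule, the price is the third-highest bid: $21.9.

Price paid: $21.9.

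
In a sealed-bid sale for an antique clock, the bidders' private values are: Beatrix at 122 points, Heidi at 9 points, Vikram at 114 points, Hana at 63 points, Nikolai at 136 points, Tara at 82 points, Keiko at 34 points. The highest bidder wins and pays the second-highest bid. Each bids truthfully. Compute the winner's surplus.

Winner's surplus: 14 points.

Sorted high to low: Nikolai 136 points > Beatrix 122 points > Vikram 114 points > Tara 82 points > Hana 63 points > Keiko 34 points > Heidi 9 points.
Nikolai wins with the top bid and pays the second-highest, 122 points.
Surplus = 136 points − 122 points = 14 points.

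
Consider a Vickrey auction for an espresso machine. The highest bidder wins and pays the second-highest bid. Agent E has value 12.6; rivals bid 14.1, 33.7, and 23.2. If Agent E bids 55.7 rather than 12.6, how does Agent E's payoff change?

Change in payoff: -21.1.

The highest competing bid is 33.7.
Bidding truthfully at 12.6: the top bid is 33.7 (a rival), so Agent E loses. Payoff = 0.0.
Bidding 55.7: Agent E has the top bid, wins, and pays the second-highest bid 33.7. Payoff = 12.6 − 33.7 = -21.1.
Change = -21.1 − 0.0 = -21.1.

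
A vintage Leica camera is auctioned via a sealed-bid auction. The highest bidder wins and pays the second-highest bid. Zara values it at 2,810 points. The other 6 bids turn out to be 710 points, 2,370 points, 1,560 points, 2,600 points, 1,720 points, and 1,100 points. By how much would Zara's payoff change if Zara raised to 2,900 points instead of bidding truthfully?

The highest competing bid is 2,600 points.
Bidding truthfully at 2,810 points: Zara has the top bid, wins, and pays the second-highest bid 2,600 points. Payoff = 2,810 points − 2,600 points = 210 points.
Bidding 2,900 points: Zara has the top bid, wins, and pays the second-highest bid 2,600 points. Payoff = 2,810 points − 2,600 points = 210 points.
Change = 210 points − 210 points = 0 points.

Payoff change: 0 points.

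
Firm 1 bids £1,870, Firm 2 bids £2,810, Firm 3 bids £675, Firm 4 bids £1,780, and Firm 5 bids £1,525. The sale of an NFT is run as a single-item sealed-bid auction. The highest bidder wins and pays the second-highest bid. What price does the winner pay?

£1,870

Ordered from highest: Firm 2 £2,810 > Firm 1 £1,870 > Firm 4 £1,780 > Firm 5 £1,525 > Firm 3 £675.
Firm 2 has the highest bid, so Firm 2 wins.
The second-highest bid is £1,870, so that is what Firm 2 pays.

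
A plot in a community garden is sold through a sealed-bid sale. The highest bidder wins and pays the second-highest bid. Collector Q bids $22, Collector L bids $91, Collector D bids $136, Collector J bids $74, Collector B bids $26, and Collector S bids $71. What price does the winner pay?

$91

Ordered from highest: Collector D $136 > Collector L $91 > Collector J $74 > Collector S $71 > Collector B $26 > Collector Q $22.
Collector D has the highest bid, so Collector D wins.
The second-highest bid is $91, so that is what Collector D pays.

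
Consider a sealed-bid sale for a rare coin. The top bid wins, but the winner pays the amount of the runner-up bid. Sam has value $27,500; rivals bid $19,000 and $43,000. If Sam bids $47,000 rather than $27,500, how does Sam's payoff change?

Payoff change: -$15,500.

The highest competing bid is $43,000.
Bidding truthfully at $27,500: the top bid is $43,000 (a rival), so Sam loses. Payoff = $0.
Bidding $47,000: Sam has the top bid, wins, and pays the second-highest bid $43,000. Payoff = $27,500 − $43,000 = -$15,500.
Change = -$15,500 − $0 = -$15,500.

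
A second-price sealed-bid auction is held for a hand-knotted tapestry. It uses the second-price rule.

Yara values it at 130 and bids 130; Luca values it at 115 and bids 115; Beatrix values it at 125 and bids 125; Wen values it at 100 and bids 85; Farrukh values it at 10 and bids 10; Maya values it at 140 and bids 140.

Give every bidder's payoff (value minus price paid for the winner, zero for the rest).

Yara 0, Luca 0, Beatrix 0, Wen 0, Farrukh 0, Maya 10.

Ranking the bids: Maya 140; Yara 130; Beatrix 125; Luca 115; Wen 85; Farrukh 10.
Maya has the top bid and wins; the price is the second-highest bid, 130.
Maya's payoff = 140 − 130 = 10. All other bidders lose, so their payoff is 0.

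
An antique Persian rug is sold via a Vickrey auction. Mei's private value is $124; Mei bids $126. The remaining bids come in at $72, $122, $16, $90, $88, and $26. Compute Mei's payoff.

Highest competing bid: $122.
Mei's bid $126 is the highest overall, so Mei wins and pays the second-highest bid, $122.
Payoff = value − price = $124 − $122 = $2.

Payoff = $2.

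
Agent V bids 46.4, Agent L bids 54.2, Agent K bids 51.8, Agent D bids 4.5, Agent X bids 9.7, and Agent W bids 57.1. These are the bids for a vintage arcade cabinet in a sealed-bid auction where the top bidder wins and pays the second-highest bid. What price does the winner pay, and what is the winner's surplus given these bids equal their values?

Ranking the bids: Agent W 57.1 > Agent L 54.2 > Agent K 51.8 > Agent V 46.4 > Agent X 9.7 > Agent D 4.5.
Agent W is the highest bidder, so Agent W wins.
Under the second-price rule, the price is the second-highest bid: 54.2.
Surplus = 57.1 − 54.2 = 2.9.

The winner pays 54.2 for a surplus of 2.9.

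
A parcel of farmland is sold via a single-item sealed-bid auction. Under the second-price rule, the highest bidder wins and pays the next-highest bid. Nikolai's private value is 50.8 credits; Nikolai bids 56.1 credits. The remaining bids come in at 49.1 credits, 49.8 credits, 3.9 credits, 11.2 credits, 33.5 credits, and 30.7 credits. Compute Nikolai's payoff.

Highest competing bid: 49.8 credits.
Nikolai's bid 56.1 credits is the highest overall, so Nikolai wins and pays the second-highest bid, 49.8 credits.
Payoff = value − price = 50.8 credits − 49.8 credits = 1.0 credits.

1.0 credits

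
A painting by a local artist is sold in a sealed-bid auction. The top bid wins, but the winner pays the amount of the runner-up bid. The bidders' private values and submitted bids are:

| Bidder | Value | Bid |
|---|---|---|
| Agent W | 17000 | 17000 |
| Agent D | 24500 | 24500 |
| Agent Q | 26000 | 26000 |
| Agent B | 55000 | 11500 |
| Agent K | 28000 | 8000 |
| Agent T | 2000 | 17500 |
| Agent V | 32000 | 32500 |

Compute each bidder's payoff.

Agent W 0, Agent D 0, Agent Q 0, Agent B 0, Agent K 0, Agent T 0, Agent V 6000.

Ordered from highest: Agent V 32500, then Agent Q 26000, then Agent D 24500, then Agent T 17500, then Agent W 17000, then Agent B 11500, then Agent K 8000.
Agent V has the top bid and wins; the price is the second-highest bid, 26000.
Agent V's payoff = 32000 − 26000 = 6000. All other bidders lose, so their payoff is 0.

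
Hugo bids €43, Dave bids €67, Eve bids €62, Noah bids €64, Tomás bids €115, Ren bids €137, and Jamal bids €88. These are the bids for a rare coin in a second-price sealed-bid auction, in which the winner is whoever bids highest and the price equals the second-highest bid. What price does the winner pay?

Ordered from highest: Ren €137, then Tomás €115, then Jamal €88, then Dave €67, then Noah €64, then Eve €62, then Hugo €43.
Ren is the highest bidder, so Ren wins.
Under the second-price rule, the price is the second-highest bid: €115.

The winner pays €115.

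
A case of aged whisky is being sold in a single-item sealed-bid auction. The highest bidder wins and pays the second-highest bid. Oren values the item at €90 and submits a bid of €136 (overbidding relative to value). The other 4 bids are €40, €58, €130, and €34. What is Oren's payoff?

Highest competing bid: €130.
Oren's bid €136 is the highest overall, so Oren wins and pays the second-highest bid, €130.
Payoff = value − price = €90 − €130 = -€40.
Overbidding won the item at a price above value — truthful bidding would have avoided this loss.

-€40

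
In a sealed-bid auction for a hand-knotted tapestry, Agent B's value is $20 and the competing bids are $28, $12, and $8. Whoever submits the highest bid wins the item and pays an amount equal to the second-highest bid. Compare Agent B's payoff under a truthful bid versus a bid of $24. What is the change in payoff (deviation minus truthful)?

The highest competing bid is $28.
Bidding truthfully at $20: the top bid is $28 (a rival), so Agent B loses. Payoff = $0.
Bidding $24: the top bid is $28 (a rival), so Agent B loses. Payoff = $0.
Change = $0 − $0 = $0.

$0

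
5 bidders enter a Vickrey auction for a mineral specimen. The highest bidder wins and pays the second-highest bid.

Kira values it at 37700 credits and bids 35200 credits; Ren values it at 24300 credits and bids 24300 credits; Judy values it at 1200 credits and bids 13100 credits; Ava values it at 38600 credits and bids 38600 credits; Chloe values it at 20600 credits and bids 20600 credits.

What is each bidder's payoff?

Bids in descending order: Ava 38600 credits > Kira 35200 credits > Ren 24300 credits > Chloe 20600 credits > Judy 13100 credits.
Ava has the top bid and wins; the price is the second-highest bid, 35200 credits.
Ava's payoff = 38600 credits − 35200 credits = 3400 credits. All other bidders lose, so their payoff is 0.

Payoffs: Kira 0 credits, Ren 0 credits, Judy 0 credits, Ava 3400 credits, Chloe 0 credits.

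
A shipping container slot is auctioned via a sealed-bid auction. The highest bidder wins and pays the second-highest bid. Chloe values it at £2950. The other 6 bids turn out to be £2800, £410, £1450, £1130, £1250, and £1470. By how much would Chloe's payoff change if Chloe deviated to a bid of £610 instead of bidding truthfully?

The highest competing bid is £2800.
Bidding truthfully at £2950: Chloe has the top bid, wins, and pays the second-highest bid £2800. Payoff = £2950 − £2800 = £150.
Bidding £610: the top bid is £2800 (a rival), so Chloe loses. Payoff = £0.
Change = £0 − £150 = -£150.
Deviating from a truthful bid can only lose payoff in a second-price auction — never gain.

Payoff change: -£150.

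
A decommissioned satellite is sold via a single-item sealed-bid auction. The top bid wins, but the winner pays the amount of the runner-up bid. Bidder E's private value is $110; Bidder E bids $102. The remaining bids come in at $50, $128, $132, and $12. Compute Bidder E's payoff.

Highest competing bid: $132.
Bidder E's bid $102 is not the highest, so Bidder E loses, pays nothing, and earns zero payoff.

Bidder E's payoff: $0.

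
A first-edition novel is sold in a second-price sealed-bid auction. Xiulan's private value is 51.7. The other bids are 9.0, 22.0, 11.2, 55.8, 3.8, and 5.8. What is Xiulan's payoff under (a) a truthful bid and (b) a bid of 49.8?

Truthful: 0.0; alternative: 0.0.

The highest competing bid is 55.8.
Bidding truthfully at 51.7: the top bid is 55.8 (a rival), so Xiulan loses. Payoff = 0.0.
Bidding 49.8: the top bid is 55.8 (a rival), so Xiulan loses. Payoff = 0.0.
The bid only affects whether you win, not the price — here both bids land on the same side of the top rival bid, so the deviation is payoff-neutral.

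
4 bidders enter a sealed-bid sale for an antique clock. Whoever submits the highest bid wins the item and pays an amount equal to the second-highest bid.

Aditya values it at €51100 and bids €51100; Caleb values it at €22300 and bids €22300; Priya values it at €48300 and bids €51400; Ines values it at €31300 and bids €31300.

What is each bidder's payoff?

Aditya €0, Caleb €0, Priya -€2800, Ines €0.

Ranking the bids: Priya €51400, then Aditya €51100, then Ines €31300, then Caleb €22300.
Priya has the top bid and wins; the price is the second-highest bid, €51100.
Priya's payoff = €48300 − €51100 = -€2800. All other bidders lose, so their payoff is 0.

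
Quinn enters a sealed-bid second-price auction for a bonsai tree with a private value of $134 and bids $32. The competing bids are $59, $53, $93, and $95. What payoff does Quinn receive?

Highest competing bid: $95.
Quinn's bid $32 is not the highest, so Quinn loses, pays nothing, and earns zero payoff.

Payoff = $0.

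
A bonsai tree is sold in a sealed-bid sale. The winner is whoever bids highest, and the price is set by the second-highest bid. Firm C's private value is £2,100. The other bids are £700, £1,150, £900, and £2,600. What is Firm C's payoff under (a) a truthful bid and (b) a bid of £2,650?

(a) £0  (b) -£500

The highest competing bid is £2,600.
Bidding truthfully at £2,100: the top bid is £2,600 (a rival), so Firm C loses. Payoff = £0.
Bidding £2,650: Firm C has the top bid, wins, and pays the second-highest bid £2,600. Payoff = £2,100 − £2,600 = -£500.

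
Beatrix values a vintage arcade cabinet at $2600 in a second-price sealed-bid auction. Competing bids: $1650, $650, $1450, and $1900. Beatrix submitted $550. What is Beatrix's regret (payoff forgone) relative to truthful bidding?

The highest competing bid is $1900.
Bidding truthfully at $2600: Beatrix has the top bid, wins, and pays the second-highest bid $1900. Payoff = $2600 − $1900 = $700.
Bidding $550: the top bid is $1900 (a rival), so Beatrix loses. Payoff = $0.
Regret = truthful payoff − actual payoff = $700 − $0 = $700.
This is the dominant-strategy logic: truthful bidding weakly beats any alternative.

$700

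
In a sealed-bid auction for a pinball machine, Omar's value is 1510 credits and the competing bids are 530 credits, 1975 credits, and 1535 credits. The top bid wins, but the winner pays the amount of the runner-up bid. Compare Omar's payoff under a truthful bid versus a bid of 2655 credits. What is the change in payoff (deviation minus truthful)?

The highest competing bid is 1975 credits.
Bidding truthfully at 1510 credits: the top bid is 1975 credits (a rival), so Omar loses. Payoff = 0 credits.
Bidding 2655 credits: Omar has the top bid, wins, and pays the second-highest bid 1975 credits. Payoff = 1510 credits − 1975 credits = -465 credits.
Change = -465 credits − 0 credits = -465 credits.
This is the dominant-strategy logic: truthful bidding weakly beats any alternative.

Payoff change: -465 credits.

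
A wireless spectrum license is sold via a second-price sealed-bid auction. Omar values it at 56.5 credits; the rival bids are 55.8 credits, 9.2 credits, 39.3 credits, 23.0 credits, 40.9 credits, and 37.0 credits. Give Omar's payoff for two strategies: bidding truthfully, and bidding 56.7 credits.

The highest competing bid is 55.8 credits.
Bidding truthfully at 56.5 credits: Omar has the top bid, wins, and pays the second-highest bid 55.8 credits. Payoff = 56.5 credits − 55.8 credits = 0.7 credits.
Bidding 56.7 credits: Omar has the top bid, wins, and pays the second-highest bid 55.8 credits. Payoff = 56.5 credits − 55.8 credits = 0.7 credits.

Truthful: 0.7 credits; alternative: 0.7 credits.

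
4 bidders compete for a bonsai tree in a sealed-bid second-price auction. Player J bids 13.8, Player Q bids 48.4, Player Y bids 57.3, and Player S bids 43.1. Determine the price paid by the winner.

Ordered from highest: Player Y 57.3, then Player Q 48.4, then Player S 43.1, then Player J 13.8.
Player Y has the highest bid, so Player Y wins.
The second-highest bid is 48.4, so that is what Player Y pays.

48.4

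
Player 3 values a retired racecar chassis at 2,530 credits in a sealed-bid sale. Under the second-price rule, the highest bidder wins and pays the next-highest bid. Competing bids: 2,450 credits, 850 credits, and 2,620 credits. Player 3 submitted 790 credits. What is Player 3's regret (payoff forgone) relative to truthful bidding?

The highest competing bid is 2,620 credits.
Bidding truthfully at 2,530 credits: the top bid is 2,620 credits (a rival), so Player 3 loses. Payoff = 0 credits.
Bidding 790 credits: the top bid is 2,620 credits (a rival), so Player 3 loses. Payoff = 0 credits.
Regret = truthful payoff − actual payoff = 0 credits − 0 credits = 0 credits.
The bid only affects whether you win, not the price — here both bids land on the same side of the top rival bid, so the deviation is payoff-neutral.

Payoff forgone: 0 credits.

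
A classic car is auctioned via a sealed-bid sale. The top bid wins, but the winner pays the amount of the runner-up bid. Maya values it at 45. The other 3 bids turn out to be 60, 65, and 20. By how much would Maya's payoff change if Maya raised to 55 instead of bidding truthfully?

Change in payoff: 0.

The highest competing bid is 65.
Bidding truthfully at 45: the top bid is 65 (a rival), so Maya loses. Payoff = 0.
Bidding 55: the top bid is 65 (a rival), so Maya loses. Payoff = 0.
Change = 0 − 0 = 0.
The bid only affects whether you win, not the price — here both bids land on the same side of the top rival bid, so the deviation is payoff-neutral.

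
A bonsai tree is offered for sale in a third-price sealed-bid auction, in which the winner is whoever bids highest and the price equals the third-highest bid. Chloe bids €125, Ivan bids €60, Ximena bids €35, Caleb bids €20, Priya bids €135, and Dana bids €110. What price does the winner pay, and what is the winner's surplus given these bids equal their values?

The winner pays €110 for a surplus of €25.

Sorted high to low: Priya €135, then Chloe €125, then Dana €110, then Ivan €60, then Ximena €35, then Caleb €20.
Priya is the highest bidder, so Priya wins.
Under the third-price rule, the price is the third-highest bid: €110.
Surplus = €135 − €110 = €25.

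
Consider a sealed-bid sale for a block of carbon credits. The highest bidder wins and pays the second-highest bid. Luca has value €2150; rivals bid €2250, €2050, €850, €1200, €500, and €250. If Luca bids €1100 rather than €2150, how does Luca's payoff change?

Change in payoff: €0.

The highest competing bid is €2250.
Bidding truthfully at €2150: the top bid is €2250 (a rival), so Luca loses. Payoff = €0.
Bidding €1100: the top bid is €2250 (a rival), so Luca loses. Payoff = €0.
Change = €0 − €0 = €0.
The bid only affects whether you win, not the price — here both bids land on the same side of the top rival bid, so the deviation is payoff-neutral.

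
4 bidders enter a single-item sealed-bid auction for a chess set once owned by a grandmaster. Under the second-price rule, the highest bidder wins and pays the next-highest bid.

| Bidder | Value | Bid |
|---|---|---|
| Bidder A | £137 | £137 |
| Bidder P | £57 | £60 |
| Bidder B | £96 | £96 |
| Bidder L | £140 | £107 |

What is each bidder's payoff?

Ranking the bids: Bidder A £137; Bidder L £107; Bidder B £96; Bidder P £60.
Bidder A has the top bid and wins; the price is the second-highest bid, £107.
Bidder A's payoff = £137 − £107 = £30. All other bidders lose, so their payoff is 0.

Payoffs: Bidder A £30, Bidder P £0, Bidder B £0, Bidder L £0.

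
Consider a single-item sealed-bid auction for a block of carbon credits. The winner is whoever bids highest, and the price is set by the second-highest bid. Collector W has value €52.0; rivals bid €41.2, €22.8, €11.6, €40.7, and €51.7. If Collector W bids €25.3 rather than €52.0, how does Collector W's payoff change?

Change in payoff: -€0.3.

The highest competing bid is €51.7.
Bidding truthfully at €52.0: Collector W has the top bid, wins, and pays the second-highest bid €51.7. Payoff = €52.0 − €51.7 = €0.3.
Bidding €25.3: the top bid is €51.7 (a rival), so Collector W loses. Payoff = €0.0.
Change = €0.0 − €0.3 = -€0.3.
This is the dominant-strategy logic: truthful bidding weakly beats any alternative.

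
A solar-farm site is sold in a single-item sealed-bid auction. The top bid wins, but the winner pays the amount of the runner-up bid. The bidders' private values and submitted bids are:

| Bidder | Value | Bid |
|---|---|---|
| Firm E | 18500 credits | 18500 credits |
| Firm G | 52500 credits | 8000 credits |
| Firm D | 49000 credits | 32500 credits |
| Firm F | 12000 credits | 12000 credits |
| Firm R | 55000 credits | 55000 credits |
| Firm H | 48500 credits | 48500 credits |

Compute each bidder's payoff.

Payoffs: Firm E 0 credits, Firm G 0 credits, Firm D 0 credits, Firm F 0 credits, Firm R 6500 credits, Firm H 0 credits.

Bids in descending order: Firm R 55000 credits; Firm H 48500 credits; Firm D 32500 credits; Firm E 18500 credits; Firm F 12000 credits; Firm G 8000 credits.
Firm R has the top bid and wins; the price is the second-highest bid, 48500 credits.
Firm R's payoff = 55000 credits − 48500 credits = 6500 credits. All other bidders lose, so their payoff is 0.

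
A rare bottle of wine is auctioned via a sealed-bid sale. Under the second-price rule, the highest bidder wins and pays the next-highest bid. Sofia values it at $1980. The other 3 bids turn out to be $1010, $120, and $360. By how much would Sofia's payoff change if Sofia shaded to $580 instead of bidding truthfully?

Change in payoff: -$970.

The highest competing bid is $1010.
Bidding truthfully at $1980: Sofia has the top bid, wins, and pays the second-highest bid $1010. Payoff = $1980 − $1010 = $970.
Bidding $580: the top bid is $1010 (a rival), so Sofia loses. Payoff = $0.
Change = $0 − $970 = -$970.
This is the dominant-strategy logic: truthful bidding weakly beats any alternative.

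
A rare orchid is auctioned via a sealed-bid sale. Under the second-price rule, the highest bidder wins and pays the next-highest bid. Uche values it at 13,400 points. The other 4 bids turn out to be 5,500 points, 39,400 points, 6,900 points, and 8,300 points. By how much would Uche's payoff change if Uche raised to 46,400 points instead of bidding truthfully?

The highest competing bid is 39,400 points.
Bidding truthfully at 13,400 points: the top bid is 39,400 points (a rival), so Uche loses. Payoff = 0 points.
Bidding 46,400 points: Uche has the top bid, wins, and pays the second-highest bid 39,400 points. Payoff = 13,400 points − 39,400 points = -26,000 points.
Change = -26,000 points − 0 points = -26,000 points.

-26,000 points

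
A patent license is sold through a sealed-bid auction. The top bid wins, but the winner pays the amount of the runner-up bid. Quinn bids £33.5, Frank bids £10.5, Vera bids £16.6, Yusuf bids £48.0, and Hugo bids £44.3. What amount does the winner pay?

Ranking the bids: Yusuf £48.0; Hugo £44.3; Quinn £33.5; Vera £16.6; Frank £10.5.
Yusuf has the highest bid, so Yusuf wins.
The second-highest bid is £44.3, so that is what Yusuf pays.

The winner pays £44.3.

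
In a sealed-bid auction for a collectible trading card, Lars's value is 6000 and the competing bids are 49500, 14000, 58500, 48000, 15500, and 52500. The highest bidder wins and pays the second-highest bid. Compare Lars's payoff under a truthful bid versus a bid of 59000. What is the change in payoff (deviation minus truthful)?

The highest competing bid is 58500.
Bidding truthfully at 6000: the top bid is 58500 (a rival), so Lars loses. Payoff = 0.
Bidding 59000: Lars has the top bid, wins, and pays the second-highest bid 58500. Payoff = 6000 − 58500 = -52500.
Change = -52500 − 0 = -52500.
This is the dominant-strategy logic: truthful bidding weakly beats any alternative.

-52500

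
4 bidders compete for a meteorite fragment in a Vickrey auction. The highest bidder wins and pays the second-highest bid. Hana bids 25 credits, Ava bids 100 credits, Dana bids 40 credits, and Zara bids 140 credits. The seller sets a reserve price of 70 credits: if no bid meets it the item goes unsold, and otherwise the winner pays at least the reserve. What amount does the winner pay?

Ranking the bids: Zara 140 credits > Ava 100 credits > Dana 40 credits > Hana 25 credits.
Zara has the highest bid, so Zara wins.
The second-highest bid is 100 credits, which exceeds the reserve, so that sets the price.

Price paid: 100 credits.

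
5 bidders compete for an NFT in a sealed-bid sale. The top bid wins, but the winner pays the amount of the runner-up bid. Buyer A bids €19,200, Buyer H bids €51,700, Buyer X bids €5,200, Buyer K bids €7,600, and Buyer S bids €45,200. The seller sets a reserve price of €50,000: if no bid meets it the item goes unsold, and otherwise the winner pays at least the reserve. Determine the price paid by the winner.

The winner pays €50,000.

Sorted high to low: Buyer H €51,700, then Buyer S €45,200, then Buyer A €19,200, then Buyer K €7,600, then Buyer X €5,200.
Buyer H has the highest bid, so Buyer H wins.
The second-highest bid is €45,200, but the reserve €50,000 is higher, so the price is the reserve.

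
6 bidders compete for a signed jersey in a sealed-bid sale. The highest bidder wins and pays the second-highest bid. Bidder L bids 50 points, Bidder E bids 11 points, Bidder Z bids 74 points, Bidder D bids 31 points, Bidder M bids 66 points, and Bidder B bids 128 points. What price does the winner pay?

Ordered from highest: Bidder B 128 points > Bidder Z 74 points > Bidder M 66 points > Bidder L 50 points > Bidder D 31 points > Bidder E 11 points.
Bidder B has the highest bid, so Bidder B wins.
The second-highest bid is 74 points, so that is what Bidder B pays.

Price paid: 74 points.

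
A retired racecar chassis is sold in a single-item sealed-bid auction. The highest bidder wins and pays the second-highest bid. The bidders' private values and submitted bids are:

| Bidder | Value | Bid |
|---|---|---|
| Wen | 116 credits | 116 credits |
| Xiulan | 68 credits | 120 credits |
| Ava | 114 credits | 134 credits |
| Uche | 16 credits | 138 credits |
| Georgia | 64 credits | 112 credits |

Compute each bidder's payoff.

Wen 0 credits, Xiulan 0 credits, Ava 0 credits, Uche -118 credits, Georgia 0 credits.

Ranking the bids: Uche 138 credits, then Ava 134 credits, then Xiulan 120 credits, then Wen 116 credits, then Georgia 112 credits.
Uche has the top bid and wins; the price is the second-highest bid, 134 credits.
Uche's payoff = 16 credits − 134 credits = -118 credits. All other bidders lose, so their payoff is 0.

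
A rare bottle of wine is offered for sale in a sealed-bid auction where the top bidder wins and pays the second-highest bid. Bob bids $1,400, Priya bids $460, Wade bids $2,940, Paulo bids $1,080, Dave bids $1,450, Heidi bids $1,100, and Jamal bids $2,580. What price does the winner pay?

Price paid: $2,580.

Bids in descending order: Wade $2,940, then Jamal $2,580, then Dave $1,450, then Bob $1,400, then Heidi $1,100, then Paulo $1,080, then Priya $460.
Wade is the highest bidder, so Wade wins.
Under the second-price rule, the price is the second-highest bid: $2,580.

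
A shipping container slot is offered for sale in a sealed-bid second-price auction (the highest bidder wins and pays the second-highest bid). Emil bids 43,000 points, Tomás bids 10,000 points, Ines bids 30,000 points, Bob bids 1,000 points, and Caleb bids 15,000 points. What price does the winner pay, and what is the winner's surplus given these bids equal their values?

Sorted high to low: Emil 43,000 points > Ines 30,000 points > Caleb 15,000 points > Tomás 10,000 points > Bob 1,000 points.
Emil is the highest bidder, so Emil wins.
Under the second-price rule, the price is the second-highest bid: 30,000 points.
Surplus = 43,000 points − 30,000 points = 13,000 points.

Price 30,000 points; surplus 13,000 points.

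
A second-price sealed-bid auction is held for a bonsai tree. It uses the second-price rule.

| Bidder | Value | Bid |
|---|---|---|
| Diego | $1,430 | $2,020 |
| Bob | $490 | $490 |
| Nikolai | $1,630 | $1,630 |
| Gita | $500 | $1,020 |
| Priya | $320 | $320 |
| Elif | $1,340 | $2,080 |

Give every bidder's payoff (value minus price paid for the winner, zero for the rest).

Payoffs: Diego $0, Bob $0, Nikolai $0, Gita $0, Priya $0, Elif -$680.

Ordered from highest: Elif $2,080, then Diego $2,020, then Nikolai $1,630, then Gita $1,020, then Bob $490, then Priya $320.
Elif has the top bid and wins; the price is the second-highest bid, $2,020.
Elif's payoff = $1,340 − $2,020 = -$680. All other bidders lose, so their payoff is 0.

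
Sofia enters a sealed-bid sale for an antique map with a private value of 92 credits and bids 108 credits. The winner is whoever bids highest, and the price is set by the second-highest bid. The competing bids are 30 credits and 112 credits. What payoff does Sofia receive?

Sofia's payoff: 0 credits.

Highest competing bid: 112 credits.
Sofia's bid 108 credits is not the highest, so Sofia loses, pays nothing, and earns zero payoff.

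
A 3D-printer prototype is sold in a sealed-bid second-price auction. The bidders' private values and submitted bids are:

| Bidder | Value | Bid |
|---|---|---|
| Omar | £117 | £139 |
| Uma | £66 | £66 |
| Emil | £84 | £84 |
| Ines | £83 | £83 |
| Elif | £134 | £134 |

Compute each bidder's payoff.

Payoffs: Omar -£17, Uma £0, Emil £0, Ines £0, Elif £0.

Ranking the bids: Omar £139, then Elif £134, then Emil £84, then Ines £83, then Uma £66.
Omar has the top bid and wins; the price is the second-highest bid, £134.
Omar's payoff = £117 − £134 = -£17. All other bidders lose, so their payoff is 0.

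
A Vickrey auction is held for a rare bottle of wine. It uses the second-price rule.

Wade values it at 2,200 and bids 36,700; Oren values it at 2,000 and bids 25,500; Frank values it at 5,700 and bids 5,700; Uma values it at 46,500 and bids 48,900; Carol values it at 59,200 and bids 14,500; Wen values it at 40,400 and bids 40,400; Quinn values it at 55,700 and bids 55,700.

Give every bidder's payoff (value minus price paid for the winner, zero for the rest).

Ordered from highest: Quinn 55,700; Uma 48,900; Wen 40,400; Wade 36,700; Oren 25,500; Carol 14,500; Frank 5,700.
Quinn has the top bid and wins; the price is the second-highest bid, 48,900.
Quinn's payoff = 55,700 − 48,900 = 6,800. All other bidders lose, so their payoff is 0.

Payoffs: Wade 0, Oren 0, Frank 0, Uma 0, Carol 0, Wen 0, Quinn 6,800.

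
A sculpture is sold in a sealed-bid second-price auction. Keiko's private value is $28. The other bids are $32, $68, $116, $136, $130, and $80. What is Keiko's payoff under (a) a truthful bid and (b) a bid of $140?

The highest competing bid is $136.
Bidding truthfully at $28: the top bid is $136 (a rival), so Keiko loses. Payoff = $0.
Bidding $140: Keiko has the top bid, wins, and pays the second-highest bid $136. Payoff = $28 − $136 = -$108.
Deviating from a truthful bid can only lose payoff in a second-price auction — never gain.

Truthful: $0; alternative: -$108.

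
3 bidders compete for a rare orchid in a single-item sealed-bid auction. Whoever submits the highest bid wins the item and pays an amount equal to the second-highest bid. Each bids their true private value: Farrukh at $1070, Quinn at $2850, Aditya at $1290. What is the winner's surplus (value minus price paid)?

Sorted high to low: Quinn $2850 > Aditya $1290 > Farrukh $1070.
Quinn wins with the top bid and pays the second-highest, $1290.
Surplus = $2850 − $1290 = $1560.

Winner's surplus: $1560.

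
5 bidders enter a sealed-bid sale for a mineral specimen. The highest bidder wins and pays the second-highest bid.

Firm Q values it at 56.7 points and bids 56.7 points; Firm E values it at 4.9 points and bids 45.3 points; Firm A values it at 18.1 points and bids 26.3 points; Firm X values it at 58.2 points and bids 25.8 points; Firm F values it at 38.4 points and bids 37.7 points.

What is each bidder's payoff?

Payoffs: Firm Q 11.4 points, Firm E 0.0 points, Firm A 0.0 points, Firm X 0.0 points, Firm F 0.0 points.

Bids in descending order: Firm Q 56.7 points; Firm E 45.3 points; Firm F 37.7 points; Firm A 26.3 points; Firm X 25.8 points.
Firm Q has the top bid and wins; the price is the second-highest bid, 45.3 points.
Firm Q's payoff = 56.7 points − 45.3 points = 11.4 points. All other bidders lose, so their payoff is 0.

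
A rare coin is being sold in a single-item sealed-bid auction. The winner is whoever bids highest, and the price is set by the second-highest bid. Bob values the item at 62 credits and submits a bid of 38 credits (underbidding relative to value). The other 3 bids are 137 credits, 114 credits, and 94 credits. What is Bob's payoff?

Bob's payoff: 0 credits.

Highest competing bid: 137 credits.
Bob's bid 38 credits is not the highest, so Bob loses, pays nothing, and earns zero payoff.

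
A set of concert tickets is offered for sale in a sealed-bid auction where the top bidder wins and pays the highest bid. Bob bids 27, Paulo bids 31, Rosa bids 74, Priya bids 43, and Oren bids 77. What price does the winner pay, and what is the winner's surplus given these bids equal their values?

The winner pays 77 for a surplus of 0.

Ordered from highest: Oren 77; Rosa 74; Priya 43; Paulo 31; Bob 27.
Oren is the highest bidder, so Oren wins.
Under the first-price rule, the price is the highest bid: 77.
Surplus = 77 − 77 = 0.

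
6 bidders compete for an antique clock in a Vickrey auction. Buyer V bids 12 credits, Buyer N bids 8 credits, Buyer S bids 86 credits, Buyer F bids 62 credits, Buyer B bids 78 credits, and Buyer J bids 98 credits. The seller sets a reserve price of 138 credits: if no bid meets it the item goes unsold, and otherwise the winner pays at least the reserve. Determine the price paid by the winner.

Ordered from highest: Buyer J 98 credits; Buyer S 86 credits; Buyer B 78 credits; Buyer F 62 credits; Buyer V 12 credits; Buyer N 8 credits.
The top bid 98 credits is below the reserve 138 credits, so the item goes unsold and nothing is paid.

unsold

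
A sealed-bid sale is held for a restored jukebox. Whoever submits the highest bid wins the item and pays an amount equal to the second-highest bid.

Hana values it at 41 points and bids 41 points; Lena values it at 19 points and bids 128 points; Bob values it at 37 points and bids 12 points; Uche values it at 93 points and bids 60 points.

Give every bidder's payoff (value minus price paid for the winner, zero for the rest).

Hana 0 points, Lena -41 points, Bob 0 points, Uche 0 points.

Ordered from highest: Lena 128 points, then Uche 60 points, then Hana 41 points, then Bob 12 points.
Lena has the top bid and wins; the price is the second-highest bid, 60 points.
Lena's payoff = 19 points − 60 points = -41 points. All other bidders lose, so their payoff is 0.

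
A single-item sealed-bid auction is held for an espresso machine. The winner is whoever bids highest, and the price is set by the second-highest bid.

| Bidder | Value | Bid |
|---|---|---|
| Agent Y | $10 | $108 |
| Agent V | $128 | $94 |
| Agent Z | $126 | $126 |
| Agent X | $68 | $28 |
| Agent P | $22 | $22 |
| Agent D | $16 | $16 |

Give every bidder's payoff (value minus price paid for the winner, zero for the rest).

Agent Y $0, Agent V $0, Agent Z $18, Agent X $0, Agent P $0, Agent D $0.

Ranking the bids: Agent Z $126, then Agent Y $108, then Agent V $94, then Agent X $28, then Agent P $22, then Agent D $16.
Agent Z has the top bid and wins; the price is the second-highest bid, $108.
Agent Z's payoff = $126 − $108 = $18. All other bidders lose, so their payoff is 0.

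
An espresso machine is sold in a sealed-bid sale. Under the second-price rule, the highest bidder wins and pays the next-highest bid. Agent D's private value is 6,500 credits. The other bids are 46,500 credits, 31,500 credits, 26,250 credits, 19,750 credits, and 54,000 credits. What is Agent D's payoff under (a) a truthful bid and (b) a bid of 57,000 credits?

(a) 0 credits  (b) -47,500 credits

The highest competing bid is 54,000 credits.
Bidding truthfully at 6,500 credits: the top bid is 54,000 credits (a rival), so Agent D loses. Payoff = 0 credits.
Bidding 57,000 credits: Agent D has the top bid, wins, and pays the second-highest bid 54,000 credits. Payoff = 6,500 credits − 54,000 credits = -47,500 credits.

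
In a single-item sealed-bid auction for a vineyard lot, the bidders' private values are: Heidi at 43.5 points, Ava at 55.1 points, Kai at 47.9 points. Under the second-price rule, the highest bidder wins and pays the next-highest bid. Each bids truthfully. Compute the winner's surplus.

Surplus = 7.2 points.

Sorted high to low: Ava 55.1 points > Kai 47.9 points > Heidi 43.5 points.
Ava wins with the top bid and pays the second-highest, 47.9 points.
Surplus = 55.1 points − 47.9 points = 7.2 points.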